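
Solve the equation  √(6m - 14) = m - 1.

m = 3 or m = 5

Square both sides: 6m - 14 = (m - 1)².
Expand and rearrange: m² - 8m + 15 = 0.
Solving gives m = 5 or m = 3.
Check each candidate in the original equation:
  m = 5: √(16) = 4, while m - 1 = 4 — valid.
  m = 3: √(4) = 2, while m - 1 = 2 — valid.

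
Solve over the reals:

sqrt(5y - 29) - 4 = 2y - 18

Isolate the radical: sqrt(5y - 29) = 2y - 14.
Square both sides: 5y - 29 = (2y - 14)^2.
Expand and rearrange: 4y^2 - 61y + 225 = 0.
Solving gives y = 9 or y = 6.25.
Check each candidate in the original equation:
  y = 9: sqrt(16) = 4, while 2y - 14 = 4 — valid.
  y = 6.25: sqrt(2.25) = 1.5, while 2y - 14 = -1.5 — extraneous.

y = 9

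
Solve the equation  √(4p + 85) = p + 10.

Square both sides: 4p + 85 = (p + 10)².
Expand and rearrange: p² + 16p + 15 = 0.
Solving gives p = -1 or p = -15.
Check each candidate in the original equation:
  p = -1: √(81) = 9, while p + 10 = 9 — valid.
  p = -15: √(25) = 5, while p + 10 = -5 — extraneous.

p = -1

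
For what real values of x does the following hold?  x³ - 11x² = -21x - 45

Rearrange: x³ - 11x² + 21x + 45 = 0.
Possible rational roots are divisors of 45. Testing x = 5 gives 0, so (x - 5) is a factor.
Divide: x³ - 11x² + 21x + 45 = (x - 5)(x² - 6x - 9).
Apply the quadratic formula to x² - 6x - 9 = 0: x = (6 ± √72)/2, i.e. x ≈ 7.2426 or x ≈ -1.2426.

x = -1.2426 or x = 5 or x = 7.2426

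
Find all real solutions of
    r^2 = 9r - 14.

r = 2 or r = 7

Bring every term to one side: r^2 - 9r + 14 = 0.
Factor: (r - 7)(r - 2) = 0.
So r = 7 or r = 2.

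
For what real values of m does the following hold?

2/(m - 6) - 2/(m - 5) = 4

Multiply both sides by (m - 6)(m - 5):
2(m - 5) - 2(m - 6) = 4(m - 6)(m - 5).
Expand and collect terms: 4m^2 - 44m + 118 = 0.
By the quadratic formula, m = (44 +/- sqrt(48)) / 8, so m ~= 6.366 or m ~= 4.634.
Neither value makes a denominator zero (m != 6, m != 5), so both are valid.

m = 4.634 or m = 6.366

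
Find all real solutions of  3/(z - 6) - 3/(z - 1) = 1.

z = -1.1098 or z = 8.1098

Multiply both sides by (z - 6)(z - 1):
3(z - 1) - 3(z - 6) = (z - 6)(z - 1).
Expand and collect terms: z² - 7z - 9 = 0.
By the quadratic formula, z = (7 ± √85) / 2, so z ≈ 8.1098 or z ≈ -1.1098.
Neither value makes a denominator zero (z ≠ 6, z ≠ 1), so both are valid.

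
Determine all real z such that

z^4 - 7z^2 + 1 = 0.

Let u = z^2. The equation becomes u^2 - 7u + 1 = 0.
By the quadratic formula, u = 3*sqrt(5)/2 + 7/2 or u = 7/2 - 3*sqrt(5)/2.
z^2 = 3*sqrt(5)/2 + 7/2 gives z = +/-(sqrt(5)/2 + 3/2) ~= +/-2.618.
z^2 = 7/2 - 3*sqrt(5)/2 gives z = +/-(3/2 - sqrt(5)/2) ~= +/-0.382.

z = -2.618 or z = -0.382 or z = 0.382 or z = 2.618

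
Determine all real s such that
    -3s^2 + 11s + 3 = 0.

s = -0.255 or s = 3.9217

Discriminant: (11)^2 - 4*(-3)*3 = 157.
Quadratic formula: s = (-11 +/- sqrt(157)) / (-6).
So s = 11/6 - sqrt(157)/6 ~= -0.255 or s = 11/6 + sqrt(157)/6 ~= 3.9217.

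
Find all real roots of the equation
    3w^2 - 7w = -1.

w = 0.1529 or w = 2.1805

Rearrange to standard form: 3w^2 - 7w + 1 = 0.
Discriminant: (-7)^2 - 4*3*1 = 37.
Quadratic formula: w = (7 +/- sqrt(37)) / 6.
So w = sqrt(37)/6 + 7/6 ~= 2.1805 or w = 7/6 - sqrt(37)/6 ~= 0.1529.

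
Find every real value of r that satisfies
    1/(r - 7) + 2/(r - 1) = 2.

r = 1.9105 or r = 7.5895

Multiply both sides by (r - 7)(r - 1):
(r - 1) + 2(r - 7) = 2(r - 7)(r - 1).
Expand and collect terms: 2r² - 19r + 29 = 0.
By the quadratic formula, r = (19 ± √129) / 4, so r ≈ 7.5895 or r ≈ 1.9105.
Neither value makes a denominator zero (r ≠ 7, r ≠ 1), so both are valid.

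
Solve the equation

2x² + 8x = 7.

Rearrange to standard form: 2x² + 8x - 7 = 0.
Discriminant: (8)² − 4·2·(-7) = 120.
Quadratic formula: x = (-8 ± √120) / 4.
So x = -2 + √(30)/2 ≈ 0.7386 or x = -√(30)/2 - 2 ≈ -4.7386.

x = -4.7386 or x = 0.7386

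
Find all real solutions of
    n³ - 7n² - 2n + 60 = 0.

n = -2.6056 or n = 4.6056 or n = 5

Possible rational roots are divisors of 60. Testing n = 5 gives 0, so (n - 5) is a factor.
Divide: n³ - 7n² - 2n + 60 = (n - 5)(n² - 2n - 12).
Apply the quadratic formula to n² - 2n - 12 = 0: n = (2 ± √52)/2, i.e. n ≈ 4.6056 or n ≈ -2.6056.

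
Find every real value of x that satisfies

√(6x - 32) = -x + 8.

x = 6

Square both sides: 6x - 32 = (-x + 8)².
Expand and rearrange: x² - 22x + 96 = 0.
Solving gives x = 16 or x = 6.
Check each candidate in the original equation:
  x = 16: √(64) = 8, while -x + 8 = -8 — extraneous.
  x = 6: √(4) = 2, while -x + 8 = 2 — valid.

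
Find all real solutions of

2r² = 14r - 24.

Bring every term to one side: 2r² - 14r + 24 = 0.
Factor: 2(r - 3)(r - 4) = 0.
So r = 3 or r = 4.

r = 3 or r = 4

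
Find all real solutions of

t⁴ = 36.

Let u = t². The equation becomes u² - 36 = 0.
Factor: (u - 6)(u + 6) = 0, so u = 6 or u = -6.
t² = 6 gives t = ±√(6) ≈ ±2.4495.
t² = -6 < 0 has no real solution.

t = -2.4495 or t = 2.4495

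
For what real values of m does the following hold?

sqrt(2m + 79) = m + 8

m = 1

Square both sides: 2m + 79 = (m + 8)^2.
Expand and rearrange: m^2 + 14m - 15 = 0.
Solving gives m = 1 or m = -15.
Check each candidate in the original equation:
  m = 1: sqrt(81) = 9, while m + 8 = 9 — valid.
  m = -15: sqrt(49) = 7, while m + 8 = -7 — extraneous.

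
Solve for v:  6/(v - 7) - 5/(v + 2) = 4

v = -3.0882 or v = 8.3382

Multiply both sides by (v - 7)(v + 2):
6(v + 2) - 5(v - 7) = 4(v - 7)(v + 2).
Expand and collect terms: 4v² - 21v - 103 = 0.
By the quadratic formula, v = (21 ± √2089) / 8, so v ≈ 8.3382 or v ≈ -3.0882.
Neither value makes a denominator zero (v ≠ 7, v ≠ -2), so both are valid.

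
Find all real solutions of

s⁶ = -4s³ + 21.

Let u = s³. The equation becomes u² + 4u - 21 = 0.
Factor: (u + 7)(u - 3) = 0, so u = -7 or u = 3.
s³ = -7 gives s = -∛(7) ≈ -1.9129.
s³ = 3 gives s = ∛(3) ≈ 1.4422.

s = -1.9129 or s = 1.4422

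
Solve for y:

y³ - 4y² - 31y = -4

y = -4 or y = 0.127 or y = 7.873

Rearrange: y³ - 4y² - 31y + 4 = 0.
Possible rational roots are divisors of 4. Testing y = -4 gives 0, so (y + 4) is a factor.
Divide: y³ - 4y² - 31y + 4 = (y + 4)(y² - 8y + 1).
Apply the quadratic formula to y² - 8y + 1 = 0: y = (8 ± √60)/2, i.e. y ≈ 7.873 or y ≈ 0.127.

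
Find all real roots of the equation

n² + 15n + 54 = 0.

Factor: (n + 9)(n + 6) = 0.
So n = -9 or n = -6.

n = -9 or n = -6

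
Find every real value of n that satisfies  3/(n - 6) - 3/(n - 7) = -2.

Multiply both sides by (n - 6)(n - 7):
3(n - 7) - 3(n - 6) = -2(n - 6)(n - 7).
Expand and collect terms: -2n² + 26n - 81 = 0.
By the quadratic formula, n = (-26 ± √28) / -4, so n ≈ 5.1771 or n ≈ 7.8229.
Neither value makes a denominator zero (n ≠ 6, n ≠ 7), so both are valid.

n = 5.1771 or n = 7.8229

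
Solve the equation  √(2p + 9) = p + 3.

p = 0

Square both sides: 2p + 9 = (p + 3)².
Expand and rearrange: p² + 4p = 0.
Solving gives p = 0 or p = -4.
Check each candidate in the original equation:
  p = 0: √(9) = 3, while p + 3 = 3 — valid.
  p = -4: √(1) = 1, while p + 3 = -1 — extraneous.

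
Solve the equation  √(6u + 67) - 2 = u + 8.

u = -3

Isolate the radical: √(6u + 67) = u + 10.
Square both sides: 6u + 67 = (u + 10)².
Expand and rearrange: u² + 14u + 33 = 0.
Solving gives u = -3 or u = -11.
Check each candidate in the original equation:
  u = -3: √(49) = 7, while u + 10 = 7 — valid.
  u = -11: √(1) = 1, while u + 10 = -1 — extraneous.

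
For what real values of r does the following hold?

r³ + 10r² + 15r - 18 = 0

Possible rational roots are divisors of -18. Testing r = -3 gives 0, so (r + 3) is a factor.
Divide: r³ + 10r² + 15r - 18 = (r + 3)(r² + 7r - 6).
Apply the quadratic formula to r² + 7r - 6 = 0: r = (-7 ± √73)/2, i.e. r ≈ 0.772 or r ≈ -7.772.

r = -7.772 or r = -3 or r = 0.772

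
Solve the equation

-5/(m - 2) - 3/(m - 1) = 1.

Multiply both sides by (m - 2)(m - 1):
-5(m - 1) - 3(m - 2) = (m - 2)(m - 1).
Expand and collect terms: m^2 + 5m - 9 = 0.
By the quadratic formula, m = (-5 +/- sqrt(61)) / 2, so m ~= 1.4051 or m ~= -6.4051.
Neither value makes a denominator zero (m != 2, m != 1), so both are valid.

m = -6.4051 or m = 1.4051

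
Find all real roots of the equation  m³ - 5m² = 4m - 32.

Rearrange: m³ - 5m² - 4m + 32 = 0.
Possible rational roots are divisors of 32. Testing m = 4 gives 0, so (m - 4) is a factor.
Divide: m³ - 5m² - 4m + 32 = (m - 4)(m² - m - 8).
Apply the quadratic formula to m² - m - 8 = 0: m = (1 ± √33)/2, i.e. m ≈ 3.3723 or m ≈ -2.3723.

m = -2.3723 or m = 3.3723 or m = 4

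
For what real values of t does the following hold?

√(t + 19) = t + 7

Square both sides: t + 19 = (t + 7)².
Expand and rearrange: t² + 13t + 30 = 0.
Solving gives t = -3 or t = -10.
Check each candidate in the original equation:
  t = -3: √(16) = 4, while t + 7 = 4 — valid.
  t = -10: √(9) = 3, while t + 7 = -3 — extraneous.

t = -3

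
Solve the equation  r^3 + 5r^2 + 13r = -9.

Rearrange: r^3 + 5r^2 + 13r + 9 = 0.
Possible rational roots are divisors of 9. Testing r = -1 gives 0, so (r + 1) is a factor.
Divide: r^3 + 5r^2 + 13r + 9 = (r + 1)(r^2 + 4r + 9).
The quadratic r^2 + 4r + 9 has discriminant -20 < 0, so no further real roots.

r = -1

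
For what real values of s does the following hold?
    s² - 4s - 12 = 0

s = -2 or s = 6

Factor: (s - 6)(s + 2) = 0.
So s = 6 or s = -2.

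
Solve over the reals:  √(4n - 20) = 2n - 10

Square both sides: 4n - 20 = (2n - 10)².
Expand and rearrange: 4n² - 44n + 120 = 0.
Solving gives n = 6 or n = 5.
Check each candidate in the original equation:
  n = 6: √(4) = 2, while 2n - 10 = 2 — valid.
  n = 5: √(0) = 0, while 2n - 10 = 0 — valid.

n = 5 or n = 6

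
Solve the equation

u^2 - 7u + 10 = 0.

Factor: (u - 2)(u - 5) = 0.
So u = 2 or u = 5.

u = 2 or u = 5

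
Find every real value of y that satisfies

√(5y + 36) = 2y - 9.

y = 9

Square both sides: 5y + 36 = (2y - 9)².
Expand and rearrange: 4y² - 41y + 45 = 0.
Solving gives y = 9 or y = 1.25.
Check each candidate in the original equation:
  y = 9: √(81) = 9, while 2y - 9 = 9 — valid.
  y = 1.25: √(42.25) = 6.5, while 2y - 9 = -6.5 — extraneous.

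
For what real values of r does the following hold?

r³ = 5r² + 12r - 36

Rearrange: r³ - 5r² - 12r + 36 = 0.
Possible rational roots are divisors of 36. Testing r = -3 gives 0, so (r + 3) is a factor.
Divide: r³ - 5r² - 12r + 36 = (r + 3)(r² - 8r + 12).
Factor the quadratic: r = 6 or r = 2.

r = -3 or r = 2 or r = 6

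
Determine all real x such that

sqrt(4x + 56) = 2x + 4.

x = 2

Square both sides: 4x + 56 = (2x + 4)^2.
Expand and rearrange: 4x^2 + 12x - 40 = 0.
Solving gives x = 2 or x = -5.
Check each candidate in the original equation:
  x = 2: sqrt(64) = 8, while 2x + 4 = 8 — valid.
  x = -5: sqrt(36) = 6, while 2x + 4 = -6 — extraneous.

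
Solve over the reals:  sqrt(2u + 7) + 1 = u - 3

u = 9

Isolate the radical: sqrt(2u + 7) = u - 4.
Square both sides: 2u + 7 = (u - 4)^2.
Expand and rearrange: u^2 - 10u + 9 = 0.
Solving gives u = 9 or u = 1.
Check each candidate in the original equation:
  u = 9: sqrt(25) = 5, while u - 4 = 5 — valid.
  u = 1: sqrt(9) = 3, while u - 4 = -3 — extraneous.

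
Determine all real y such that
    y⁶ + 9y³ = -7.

Let u = y³. The equation becomes u² + 9u + 7 = 0.
By the quadratic formula, u = -9/2 + √(53)/2 or u = -9/2 - √(53)/2.
y³ = -9/2 + √(53)/2 gives y = -∛(9/2 - √(53)/2) ≈ -0.9509.
y³ = -9/2 - √(53)/2 gives y = -∛(√(53)/2 + 9/2) ≈ -2.0116.

y = -2.0116 or y = -0.9509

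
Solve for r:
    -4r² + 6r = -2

Rearrange to standard form: -4r² + 6r + 2 = 0.
Discriminant: (6)² − 4·(-4)·2 = 68.
Quadratic formula: r = (-6 ± √68) / (-8).
So r = 3/4 - √(17)/4 ≈ -0.2808 or r = 3/4 + √(17)/4 ≈ 1.7808.

r = -0.2808 or r = 1.7808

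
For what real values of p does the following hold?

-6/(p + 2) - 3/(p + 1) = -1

p = -1.3589 or p = 7.3589

Multiply both sides by (p + 2)(p + 1):
-6(p + 1) - 3(p + 2) = -(p + 2)(p + 1).
Expand and collect terms: -p^2 + 6p + 10 = 0.
By the quadratic formula, p = (-6 +/- sqrt(76)) / -2, so p ~= -1.3589 or p ~= 7.3589.
Neither value makes a denominator zero (p != -2, p != -1), so both are valid.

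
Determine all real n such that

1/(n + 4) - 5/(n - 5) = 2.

Multiply both sides by (n + 4)(n - 5):
(n - 5) - 5(n + 4) = 2(n + 4)(n - 5).
Expand and collect terms: 2n² + 2n - 15 = 0.
By the quadratic formula, n = (-2 ± √124) / 4, so n ≈ 2.2839 or n ≈ -3.2839.
Neither value makes a denominator zero (n ≠ -4, n ≠ 5), so both are valid.

n = -3.2839 or n = 2.2839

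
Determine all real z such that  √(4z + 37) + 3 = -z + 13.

z = 3

Isolate the radical: √(4z + 37) = -z + 10.
Square both sides: 4z + 37 = (-z + 10)².
Expand and rearrange: z² - 24z + 63 = 0.
Solving gives z = 21 or z = 3.
Check each candidate in the original equation:
  z = 21: √(121) = 11, while -z + 10 = -11 — extraneous.
  z = 3: √(49) = 7, while -z + 10 = 7 — valid.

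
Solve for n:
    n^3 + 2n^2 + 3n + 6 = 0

Possible rational roots are divisors of 6. Testing n = -2 gives 0, so (n + 2) is a factor.
Divide: n^3 + 2n^2 + 3n + 6 = (n + 2)(n^2 + 3).
The quadratic n^2 + 3 has discriminant -12 < 0, so no further real roots.

n = -2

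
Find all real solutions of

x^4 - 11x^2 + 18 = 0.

Let u = x^2. The equation becomes u^2 - 11u + 18 = 0.
Factor: (u - 2)(u - 9) = 0, so u = 2 or u = 9.
x^2 = 2 gives x = +/-sqrt(2) ~= +/-1.4142.
x^2 = 9 gives x = +/-3.

x = -3 or x = -1.4142 or x = 1.4142 or x = 3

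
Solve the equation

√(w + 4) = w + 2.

w = 0

Square both sides: w + 4 = (w + 2)².
Expand and rearrange: w² + 3w = 0.
Solving gives w = 0 or w = -3.
Check each candidate in the original equation:
  w = 0: √(4) = 2, while w + 2 = 2 — valid.
  w = -3: √(1) = 1, while w + 2 = -1 — extraneous.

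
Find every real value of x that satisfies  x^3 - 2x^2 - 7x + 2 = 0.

Possible rational roots are divisors of 2. Testing x = -2 gives 0, so (x + 2) is a factor.
Divide: x^3 - 2x^2 - 7x + 2 = (x + 2)(x^2 - 4x + 1).
Apply the quadratic formula to x^2 - 4x + 1 = 0: x = (4 +/- sqrt(12))/2, i.e. x ~= 3.7321 or x ~= 0.2679.

x = -2 or x = 0.2679 or x = 3.7321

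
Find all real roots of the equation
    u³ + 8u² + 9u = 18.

u = -6 or u = -3 or u = 1

Rearrange: u³ + 8u² + 9u - 18 = 0.
Possible rational roots are divisors of -18. Testing u = -3 gives 0, so (u + 3) is a factor.
Divide: u³ + 8u² + 9u - 18 = (u + 3)(u² + 5u - 6).
Factor the quadratic: u = 1 or u = -6.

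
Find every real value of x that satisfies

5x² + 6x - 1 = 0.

x = -1.3483 or x = 0.1483

Discriminant: (6)² − 4·5·(-1) = 56.
Quadratic formula: x = (-6 ± √56) / 10.
So x = -3/5 + √(14)/5 ≈ 0.1483 or x = -√(14)/5 - 3/5 ≈ -1.3483.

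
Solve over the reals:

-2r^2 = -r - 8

Rearrange to standard form: -2r^2 + r + 8 = 0.
Discriminant: (1)^2 - 4*(-2)*8 = 65.
Quadratic formula: r = (-1 +/- sqrt(65)) / (-4).
So r = 1/4 - sqrt(65)/4 ~= -1.7656 or r = 1/4 + sqrt(65)/4 ~= 2.2656.

r = -1.7656 or r = 2.2656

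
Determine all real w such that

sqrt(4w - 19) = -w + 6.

w = 5

Square both sides: 4w - 19 = (-w + 6)^2.
Expand and rearrange: w^2 - 16w + 55 = 0.
Solving gives w = 11 or w = 5.
Check each candidate in the original equation:
  w = 11: sqrt(25) = 5, while -w + 6 = -5 — extraneous.
  w = 5: sqrt(1) = 1, while -w + 6 = 1 — valid.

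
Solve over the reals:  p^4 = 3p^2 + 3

p = -1.9471 or p = 1.9471

Let u = p^2. The equation becomes u^2 - 3u - 3 = 0.
By the quadratic formula, u = 3/2 + sqrt(21)/2 or u = 3/2 - sqrt(21)/2.
p^2 = 3/2 + sqrt(21)/2 gives p = +/-sqrt(3/2 + sqrt(21)/2) ~= +/-1.9471.
p^2 = 3/2 - sqrt(21)/2 < 0 has no real solution.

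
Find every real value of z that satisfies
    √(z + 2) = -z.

Square both sides: z + 2 = (-z)².
Expand and rearrange: z² - z - 2 = 0.
Solving gives z = 2 or z = -1.
Check each candidate in the original equation:
  z = 2: √(4) = 2, while -z = -2 — extraneous.
  z = -1: √(1) = 1, while -z = 1 — valid.

z = -1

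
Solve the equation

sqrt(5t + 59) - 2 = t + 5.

t = 1

Isolate the radical: sqrt(5t + 59) = t + 7.
Square both sides: 5t + 59 = (t + 7)^2.
Expand and rearrange: t^2 + 9t - 10 = 0.
Solving gives t = 1 or t = -10.
Check each candidate in the original equation:
  t = 1: sqrt(64) = 8, while t + 7 = 8 — valid.
  t = -10: sqrt(9) = 3, while t + 7 = -3 — extraneous.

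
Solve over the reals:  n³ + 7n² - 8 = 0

Possible rational roots are divisors of -8. Testing n = 1 gives 0, so (n - 1) is a factor.
Divide: n³ + 7n² - 8 = (n - 1)(n² + 8n + 8).
Apply the quadratic formula to n² + 8n + 8 = 0: n = (-8 ± √32)/2, i.e. n ≈ -1.1716 or n ≈ -6.8284.

n = -6.8284 or n = -1.1716 or n = 1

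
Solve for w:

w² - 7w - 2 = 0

Discriminant: (-7)² − 4·1·(-2) = 57.
Quadratic formula: w = (7 ± √57) / 2.
So w = 7/2 + √(57)/2 ≈ 7.2749 or w = 7/2 - √(57)/2 ≈ -0.2749.

w = -0.2749 or w = 7.2749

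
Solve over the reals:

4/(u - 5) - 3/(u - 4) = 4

u = 3.557 or u = 5.693

Multiply both sides by (u - 5)(u - 4):
4(u - 4) - 3(u - 5) = 4(u - 5)(u - 4).
Expand and collect terms: 4u² - 37u + 81 = 0.
By the quadratic formula, u = (37 ± √73) / 8, so u ≈ 5.693 or u ≈ 3.557.
Neither value makes a denominator zero (u ≠ 5, u ≠ 4), so both are valid.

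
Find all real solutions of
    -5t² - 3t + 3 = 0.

Discriminant: (-3)² − 4·(-5)·3 = 69.
Quadratic formula: t = (3 ± √69) / (-10).
So t = -√(69)/10 - 3/10 ≈ -1.1307 or t = -3/10 + √(69)/10 ≈ 0.5307.

t = -1.1307 or t = 0.5307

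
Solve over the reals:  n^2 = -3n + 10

Bring every term to one side: n^2 + 3n - 10 = 0.
Factor: (n - 2)(n + 5) = 0.
So n = 2 or n = -5.

n = -5 or n = 2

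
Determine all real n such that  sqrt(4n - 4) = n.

Square both sides: 4n - 4 = (n)^2.
Expand and rearrange: n^2 - 4n + 4 = 0.
This gives the repeated root n = 2.
Check in the original equation:
  n = 2: sqrt(4) = 2, while n = 2 — valid.

n = 2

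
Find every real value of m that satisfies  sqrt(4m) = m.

m = 0 or m = 4

Square both sides: 4m = (m)^2.
Expand and rearrange: m^2 - 4m = 0.
Solving gives m = 4 or m = 0.
Check each candidate in the original equation:
  m = 4: sqrt(16) = 4, while m = 4 — valid.
  m = 0: sqrt(0) = 0, while m = 0 — valid.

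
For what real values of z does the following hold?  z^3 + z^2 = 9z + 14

z = -2.1926 or z = -2 or z = 3.1926

Rearrange: z^3 + z^2 - 9z - 14 = 0.
Possible rational roots are divisors of -14. Testing z = -2 gives 0, so (z + 2) is a factor.
Divide: z^3 + z^2 - 9z - 14 = (z + 2)(z^2 - z - 7).
Apply the quadratic formula to z^2 - z - 7 = 0: z = (1 +/- sqrt(29))/2, i.e. z ~= 3.1926 or z ~= -2.1926.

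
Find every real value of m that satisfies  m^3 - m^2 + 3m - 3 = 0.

Possible rational roots are divisors of -3. Testing m = 1 gives 0, so (m - 1) is a factor.
Divide: m^3 - m^2 + 3m - 3 = (m - 1)(m^2 + 3).
The quadratic m^2 + 3 has discriminant -12 < 0, so no further real roots.

m = 1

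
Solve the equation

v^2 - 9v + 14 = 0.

v = 2 or v = 7

Factor: (v - 2)(v - 7) = 0.
So v = 2 or v = 7.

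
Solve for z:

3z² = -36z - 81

z = -9 or z = -3

Bring every term to one side: 3z² + 36z + 81 = 0.
Factor: 3(z + 3)(z + 9) = 0.
So z = -3 or z = -9.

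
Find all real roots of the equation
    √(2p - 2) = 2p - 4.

Square both sides: 2p - 2 = (2p - 4)².
Expand and rearrange: 4p² - 18p + 18 = 0.
Solving gives p = 3 or p = 1.5.
Check each candidate in the original equation:
  p = 3: √(4) = 2, while 2p - 4 = 2 — valid.
  p = 1.5: √(1) = 1, while 2p - 4 = -1 — extraneous.

p = 3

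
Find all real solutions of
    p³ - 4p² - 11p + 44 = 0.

Possible rational roots are divisors of 44. Testing p = 4 gives 0, so (p - 4) is a factor.
Divide: p³ - 4p² - 11p + 44 = (p - 4)(p² - 11).
Apply the quadratic formula to p² - 11 = 0: p = (0 ± √44)/2, i.e. p ≈ 3.3166 or p ≈ -3.3166.

p = -3.3166 or p = 3.3166 or p = 4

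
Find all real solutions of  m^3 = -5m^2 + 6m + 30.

m = -5 or m = -2.4495 or m = 2.4495

Rearrange: m^3 + 5m^2 - 6m - 30 = 0.
Possible rational roots are divisors of -30. Testing m = -5 gives 0, so (m + 5) is a factor.
Divide: m^3 + 5m^2 - 6m - 30 = (m + 5)(m^2 - 6).
Apply the quadratic formula to m^2 - 6 = 0: m = (0 +/- sqrt(24))/2, i.e. m ~= 2.4495 or m ~= -2.4495.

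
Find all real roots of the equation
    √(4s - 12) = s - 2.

s = 4

Square both sides: 4s - 12 = (s - 2)².
Expand and rearrange: s² - 8s + 16 = 0.
This gives the repeated root s = 4.
Check in the original equation:
  s = 4: √(4) = 2, while s - 2 = 2 — valid.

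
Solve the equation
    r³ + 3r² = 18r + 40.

Rearrange: r³ + 3r² - 18r - 40 = 0.
Possible rational roots are divisors of -40. Testing r = 4 gives 0, so (r - 4) is a factor.
Divide: r³ + 3r² - 18r - 40 = (r - 4)(r² + 7r + 10).
Factor the quadratic: r = -2 or r = -5.

r = -5 or r = -2 or r = 4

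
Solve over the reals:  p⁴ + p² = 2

p = -1 or p = 1

Let u = p². The equation becomes u² + u - 2 = 0.
Factor: (u + 2)(u - 1) = 0, so u = -2 or u = 1.
p² = -2 < 0 has no real solution.
p² = 1 gives p = ±1.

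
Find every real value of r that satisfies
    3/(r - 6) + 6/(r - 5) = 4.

r = 5.557 or r = 7.693

Multiply both sides by (r - 6)(r - 5):
3(r - 5) + 6(r - 6) = 4(r - 6)(r - 5).
Expand and collect terms: 4r² - 53r + 171 = 0.
By the quadratic formula, r = (53 ± √73) / 8, so r ≈ 7.693 or r ≈ 5.557.
Neither value makes a denominator zero (r ≠ 6, r ≠ 5), so both are valid.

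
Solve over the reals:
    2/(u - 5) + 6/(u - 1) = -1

u = -6.2915 or u = 4.2915

Multiply both sides by (u - 5)(u - 1):
2(u - 1) + 6(u - 5) = -(u - 5)(u - 1).
Expand and collect terms: -u^2 - 2u + 27 = 0.
By the quadratic formula, u = (2 +/- sqrt(112)) / -2, so u ~= -6.2915 or u ~= 4.2915.
Neither value makes a denominator zero (u != 5, u != 1), so both are valid.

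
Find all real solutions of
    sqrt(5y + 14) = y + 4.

y = -2 or y = -1

Square both sides: 5y + 14 = (y + 4)^2.
Expand and rearrange: y^2 + 3y + 2 = 0.
Solving gives y = -1 or y = -2.
Check each candidate in the original equation:
  y = -1: sqrt(9) = 3, while y + 4 = 3 — valid.
  y = -2: sqrt(4) = 2, while y + 4 = 2 — valid.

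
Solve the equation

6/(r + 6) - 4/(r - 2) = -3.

Multiply both sides by (r + 6)(r - 2):
6(r - 2) - 4(r + 6) = -3(r + 6)(r - 2).
Expand and collect terms: -3r² - 14r + 72 = 0.
By the quadratic formula, r = (14 ± √1060) / -6, so r ≈ -7.7596 or r ≈ 3.0929.
Neither value makes a denominator zero (r ≠ -6, r ≠ 2), so both are valid.

r = -7.7596 or r = 3.0929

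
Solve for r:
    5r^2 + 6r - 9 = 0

Discriminant: (6)^2 - 4*5*(-9) = 216.
Quadratic formula: r = (-6 +/- sqrt(216)) / 10.
So r = -3/5 + 3*sqrt(6)/5 ~= 0.8697 or r = -3*sqrt(6)/5 - 3/5 ~= -2.0697.

r = -2.0697 or r = 0.8697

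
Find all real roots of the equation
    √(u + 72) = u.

Square both sides: u + 72 = (u)².
Expand and rearrange: u² - u - 72 = 0.
Solving gives u = 9 or u = -8.
Check each candidate in the original equation:
  u = 9: √(81) = 9, while u = 9 — valid.
  u = -8: √(64) = 8, while u = -8 — extraneous.

u = 9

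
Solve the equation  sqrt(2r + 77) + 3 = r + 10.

Isolate the radical: sqrt(2r + 77) = r + 7.
Square both sides: 2r + 77 = (r + 7)^2.
Expand and rearrange: r^2 + 12r - 28 = 0.
Solving gives r = 2 or r = -14.
Check each candidate in the original equation:
  r = 2: sqrt(81) = 9, while r + 7 = 9 — valid.
  r = -14: sqrt(49) = 7, while r + 7 = -7 — extraneous.

r = 2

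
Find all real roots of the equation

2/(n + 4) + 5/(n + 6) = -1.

Multiply both sides by (n + 4)(n + 6):
2(n + 6) + 5(n + 4) = -(n + 4)(n + 6).
Expand and collect terms: -n^2 - 17n - 56 = 0.
By the quadratic formula, n = (17 +/- sqrt(65)) / -2, so n ~= -12.5311 or n ~= -4.4689.
Neither value makes a denominator zero (n != -4, n != -6), so both are valid.

n = -12.5311 or n = -4.4689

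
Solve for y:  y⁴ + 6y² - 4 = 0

Let u = y². The equation becomes u² + 6u - 4 = 0.
By the quadratic formula, u = -3 + √(13) or u = -√(13) - 3.
y² = -3 + √(13) gives y = ±√(-3 + √(13)) ≈ ±0.7782.
y² = -√(13) - 3 < 0 has no real solution.

y = -0.7782 or y = 0.7782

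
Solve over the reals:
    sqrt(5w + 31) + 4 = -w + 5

w = -3

Isolate the radical: sqrt(5w + 31) = -w + 1.
Square both sides: 5w + 31 = (-w + 1)^2.
Expand and rearrange: w^2 - 7w - 30 = 0.
Solving gives w = 10 or w = -3.
Check each candidate in the original equation:
  w = 10: sqrt(81) = 9, while -w + 1 = -9 — extraneous.
  w = -3: sqrt(16) = 4, while -w + 1 = 4 — valid.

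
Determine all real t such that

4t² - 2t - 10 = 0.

t = -1.3508 or t = 1.8508

Discriminant: (-2)² − 4·4·(-10) = 164.
Quadratic formula: t = (2 ± √164) / 8.
So t = 1/4 + √(41)/4 ≈ 1.8508 or t = 1/4 - √(41)/4 ≈ -1.3508.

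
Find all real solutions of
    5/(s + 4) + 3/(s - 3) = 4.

Multiply both sides by (s + 4)(s - 3):
5(s - 3) + 3(s + 4) = 4(s + 4)(s - 3).
Expand and collect terms: 4s² - 4s - 45 = 0.
By the quadratic formula, s = (4 ± √736) / 8, so s ≈ 3.8912 or s ≈ -2.8912.
Neither value makes a denominator zero (s ≠ -4, s ≠ 3), so both are valid.

s = -2.8912 or s = 3.8912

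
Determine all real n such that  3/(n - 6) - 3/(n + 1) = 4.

n = -1.6833 or n = 6.6833

Multiply both sides by (n - 6)(n + 1):
3(n + 1) - 3(n - 6) = 4(n - 6)(n + 1).
Expand and collect terms: 4n² - 20n - 45 = 0.
By the quadratic formula, n = (20 ± √1120) / 8, so n ≈ 6.6833 or n ≈ -1.6833.
Neither value makes a denominator zero (n ≠ 6, n ≠ -1), so both are valid.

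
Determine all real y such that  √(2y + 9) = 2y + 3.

Square both sides: 2y + 9 = (2y + 3)².
Expand and rearrange: 4y² + 10y = 0.
Solving gives y = 0 or y = -2.5.
Check each candidate in the original equation:
  y = 0: √(9) = 3, while 2y + 3 = 3 — valid.
  y = -2.5: √(4) = 2, while 2y + 3 = -2 — extraneous.

y = 0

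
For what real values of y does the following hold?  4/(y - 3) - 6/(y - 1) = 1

Multiply both sides by (y - 3)(y - 1):
4(y - 1) - 6(y - 3) = (y - 3)(y - 1).
Expand and collect terms: y² - 2y - 11 = 0.
By the quadratic formula, y = (2 ± √48) / 2, so y ≈ 4.4641 or y ≈ -2.4641.
Neither value makes a denominator zero (y ≠ 3, y ≠ 1), so both are valid.

y = -2.4641 or y = 4.4641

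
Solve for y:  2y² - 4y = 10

y = -1.4495 or y = 3.4495

Rearrange to standard form: 2y² - 4y - 10 = 0.
Discriminant: (-4)² − 4·2·(-10) = 96.
Quadratic formula: y = (4 ± √96) / 4.
So y = 1 + √(6) ≈ 3.4495 or y = 1 - √(6) ≈ -1.4495.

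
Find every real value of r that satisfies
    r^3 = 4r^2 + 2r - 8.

r = -1.4142 or r = 1.4142 or r = 4

Rearrange: r^3 - 4r^2 - 2r + 8 = 0.
Possible rational roots are divisors of 8. Testing r = 4 gives 0, so (r - 4) is a factor.
Divide: r^3 - 4r^2 - 2r + 8 = (r - 4)(r^2 - 2).
Apply the quadratic formula to r^2 - 2 = 0: r = (0 +/- sqrt(8))/2, i.e. r ~= 1.4142 or r ~= -1.4142.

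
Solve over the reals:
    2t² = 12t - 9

t = 0.8787 or t = 5.1213

Rearrange to standard form: 2t² - 12t + 9 = 0.
Discriminant: (-12)² − 4·2·9 = 72.
Quadratic formula: t = (12 ± √72) / 4.
So t = 3·√(2)/2 + 3 ≈ 5.1213 or t = 3 - 3·√(2)/2 ≈ 0.8787.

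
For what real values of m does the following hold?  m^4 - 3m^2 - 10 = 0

Let u = m^2. The equation becomes u^2 - 3u - 10 = 0.
Factor: (u - 5)(u + 2) = 0, so u = 5 or u = -2.
m^2 = 5 gives m = +/-sqrt(5) ~= +/-2.2361.
m^2 = -2 < 0 has no real solution.

m = -2.2361 or m = 2.2361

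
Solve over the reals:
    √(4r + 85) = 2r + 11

Square both sides: 4r + 85 = (2r + 11)².
Expand and rearrange: 4r² + 40r + 36 = 0.
Solving gives r = -1 or r = -9.
Check each candidate in the original equation:
  r = -1: √(81) = 9, while 2r + 11 = 9 — valid.
  r = -9: √(49) = 7, while 2r + 11 = -7 — extraneous.

r = -1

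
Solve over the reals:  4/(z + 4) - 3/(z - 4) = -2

Multiply both sides by (z + 4)(z - 4):
4(z - 4) - 3(z + 4) = -2(z + 4)(z - 4).
Expand and collect terms: -2z² - z + 60 = 0.
By the quadratic formula, z = (1 ± √481) / -4, so z ≈ -5.7329 or z ≈ 5.2329.
Neither value makes a denominator zero (z ≠ -4, z ≠ 4), so both are valid.

z = -5.7329 or z = 5.2329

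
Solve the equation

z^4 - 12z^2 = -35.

z = -2.6458 or z = -2.2361 or z = 2.2361 or z = 2.6458

Let u = z^2. The equation becomes u^2 - 12u + 35 = 0.
Factor: (u - 7)(u - 5) = 0, so u = 7 or u = 5.
z^2 = 7 gives z = +/-sqrt(7) ~= +/-2.6458.
z^2 = 5 gives z = +/-sqrt(5) ~= +/-2.2361.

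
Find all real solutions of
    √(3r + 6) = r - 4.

r = 10

Square both sides: 3r + 6 = (r - 4)².
Expand and rearrange: r² - 11r + 10 = 0.
Solving gives r = 10 or r = 1.
Check each candidate in the original equation:
  r = 10: √(36) = 6, while r - 4 = 6 — valid.
  r = 1: √(9) = 3, while r - 4 = -3 — extraneous.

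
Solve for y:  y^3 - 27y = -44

Rearrange: y^3 - 27y + 44 = 0.
Possible rational roots are divisors of 44. Testing y = 4 gives 0, so (y - 4) is a factor.
Divide: y^3 - 27y + 44 = (y - 4)(y^2 + 4y - 11).
Apply the quadratic formula to y^2 + 4y - 11 = 0: y = (-4 +/- sqrt(60))/2, i.e. y ~= 1.873 or y ~= -5.873.

y = -5.873 or y = 1.873 or y = 4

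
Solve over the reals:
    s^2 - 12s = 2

Rearrange to standard form: s^2 - 12s - 2 = 0.
Discriminant: (-12)^2 - 4*1*(-2) = 152.
Quadratic formula: s = (12 +/- sqrt(152)) / 2.
So s = 6 + sqrt(38) ~= 12.1644 or s = 6 - sqrt(38) ~= -0.1644.

s = -0.1644 or s = 12.1644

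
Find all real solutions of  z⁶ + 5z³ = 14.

Let u = z³. The equation becomes u² + 5u - 14 = 0.
Factor: (u - 2)(u + 7) = 0, so u = 2 or u = -7.
z³ = 2 gives z = ∛(2) ≈ 1.2599.
z³ = -7 gives z = -∛(7) ≈ -1.9129.

z = -1.9129 or z = 1.2599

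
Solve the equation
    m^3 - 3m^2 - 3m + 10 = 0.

Possible rational roots are divisors of 10. Testing m = 2 gives 0, so (m - 2) is a factor.
Divide: m^3 - 3m^2 - 3m + 10 = (m - 2)(m^2 - m - 5).
Apply the quadratic formula to m^2 - m - 5 = 0: m = (1 +/- sqrt(21))/2, i.e. m ~= 2.7913 or m ~= -1.7913.

m = -1.7913 or m = 2 or m = 2.7913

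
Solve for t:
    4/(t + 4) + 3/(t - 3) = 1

Multiply both sides by (t + 4)(t - 3):
4(t - 3) + 3(t + 4) = (t + 4)(t - 3).
Expand and collect terms: t² - 6t - 12 = 0.
By the quadratic formula, t = (6 ± √84) / 2, so t ≈ 7.5826 or t ≈ -1.5826.
Neither value makes a denominator zero (t ≠ -4, t ≠ 3), so both are valid.

t = -1.5826 or t = 7.5826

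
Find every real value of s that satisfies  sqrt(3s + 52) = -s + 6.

s = -1

Square both sides: 3s + 52 = (-s + 6)^2.
Expand and rearrange: s^2 - 15s - 16 = 0.
Solving gives s = 16 or s = -1.
Check each candidate in the original equation:
  s = 16: sqrt(100) = 10, while -s + 6 = -10 — extraneous.
  s = -1: sqrt(49) = 7, while -s + 6 = 7 — valid.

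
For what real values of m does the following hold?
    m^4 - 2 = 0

m = -1.1892 or m = 1.1892

Let u = m^2. The equation becomes u^2 - 2 = 0.
By the quadratic formula, u = sqrt(2) or u = -sqrt(2).
m^2 = sqrt(2) gives m = +/-2**(1/4) ~= +/-1.1892.
m^2 = -sqrt(2) < 0 has no real solution.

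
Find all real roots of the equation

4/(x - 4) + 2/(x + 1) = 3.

Multiply both sides by (x - 4)(x + 1):
4(x + 1) + 2(x - 4) = 3(x - 4)(x + 1).
Expand and collect terms: 3x^2 - 15x - 8 = 0.
By the quadratic formula, x = (15 +/- sqrt(321)) / 6, so x ~= 5.4861 or x ~= -0.4861.
Neither value makes a denominator zero (x != 4, x != -1), so both are valid.

x = -0.4861 or x = 5.4861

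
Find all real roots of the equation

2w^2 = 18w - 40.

w = 4 or w = 5

Bring every term to one side: 2w^2 - 18w + 40 = 0.
Factor: 2(w - 4)(w - 5) = 0.
So w = 4 or w = 5.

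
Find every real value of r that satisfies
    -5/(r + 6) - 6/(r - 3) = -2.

r = -4.2329 or r = 6.7329

Multiply both sides by (r + 6)(r - 3):
-5(r - 3) - 6(r + 6) = -2(r + 6)(r - 3).
Expand and collect terms: -2r² + 5r + 57 = 0.
By the quadratic formula, r = (-5 ± √481) / -4, so r ≈ -4.2329 or r ≈ 6.7329.
Neither value makes a denominator zero (r ≠ -6, r ≠ 3), so both are valid.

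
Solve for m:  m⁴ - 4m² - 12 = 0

m = -2.4495 or m = 2.4495

Let u = m². The equation becomes u² - 4u - 12 = 0.
Factor: (u - 6)(u + 2) = 0, so u = 6 or u = -2.
m² = 6 gives m = ±√(6) ≈ ±2.4495.
m² = -2 < 0 has no real solution.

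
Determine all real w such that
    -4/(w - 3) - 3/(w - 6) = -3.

w = 3.9028 or w = 7.4305

Multiply both sides by (w - 3)(w - 6):
-4(w - 6) - 3(w - 3) = -3(w - 3)(w - 6).
Expand and collect terms: -3w² + 34w - 87 = 0.
By the quadratic formula, w = (-34 ± √112) / -6, so w ≈ 3.9028 or w ≈ 7.4305.
Neither value makes a denominator zero (w ≠ 3, w ≠ 6), so both are valid.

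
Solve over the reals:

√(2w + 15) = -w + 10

Square both sides: 2w + 15 = (-w + 10)².
Expand and rearrange: w² - 22w + 85 = 0.
Solving gives w = 17 or w = 5.
Check each candidate in the original equation:
  w = 17: √(49) = 7, while -w + 10 = -7 — extraneous.
  w = 5: √(25) = 5, while -w + 10 = 5 — valid.

w = 5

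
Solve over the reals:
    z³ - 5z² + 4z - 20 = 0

Possible rational roots are divisors of -20. Testing z = 5 gives 0, so (z - 5) is a factor.
Divide: z³ - 5z² + 4z - 20 = (z - 5)(z² + 4).
The quadratic z² + 4 has discriminant -16 < 0, so no further real roots.

z = 5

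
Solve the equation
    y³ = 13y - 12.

Rearrange: y³ - 13y + 12 = 0.
Possible rational roots are divisors of 12. Testing y = 3 gives 0, so (y - 3) is a factor.
Divide: y³ - 13y + 12 = (y - 3)(y² + 3y - 4).
Factor the quadratic: y = 1 or y = -4.

y = -4 or y = 1 or y = 3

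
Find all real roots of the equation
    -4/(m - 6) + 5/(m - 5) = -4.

m = 4.1958 or m = 6.5542

Multiply both sides by (m - 6)(m - 5):
-4(m - 5) + 5(m - 6) = -4(m - 6)(m - 5).
Expand and collect terms: -4m² + 43m - 110 = 0.
By the quadratic formula, m = (-43 ± √89) / -8, so m ≈ 4.1958 or m ≈ 6.5542.
Neither value makes a denominator zero (m ≠ 6, m ≠ 5), so both are valid.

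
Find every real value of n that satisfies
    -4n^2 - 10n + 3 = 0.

n = -2.7707 or n = 0.2707

Discriminant: (-10)^2 - 4*(-4)*3 = 148.
Quadratic formula: n = (10 +/- sqrt(148)) / (-8).
So n = -sqrt(37)/4 - 5/4 ~= -2.7707 or n = -5/4 + sqrt(37)/4 ~= 0.2707.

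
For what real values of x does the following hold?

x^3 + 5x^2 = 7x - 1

x = -6.1623 or x = 0.1623 or x = 1

Rearrange: x^3 + 5x^2 - 7x + 1 = 0.
Possible rational roots are divisors of 1. Testing x = 1 gives 0, so (x - 1) is a factor.
Divide: x^3 + 5x^2 - 7x + 1 = (x - 1)(x^2 + 6x - 1).
Apply the quadratic formula to x^2 + 6x - 1 = 0: x = (-6 +/- sqrt(40))/2, i.e. x ~= 0.1623 or x ~= -6.1623.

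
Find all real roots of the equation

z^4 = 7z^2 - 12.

Let u = z^2. The equation becomes u^2 - 7u + 12 = 0.
Factor: (u - 4)(u - 3) = 0, so u = 4 or u = 3.
z^2 = 4 gives z = +/-2.
z^2 = 3 gives z = +/-sqrt(3) ~= +/-1.7321.

z = -2 or z = -1.7321 or z = 1.7321 or z = 2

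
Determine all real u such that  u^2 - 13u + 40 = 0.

u = 5 or u = 8

Factor: (u - 5)(u - 8) = 0.
So u = 5 or u = 8.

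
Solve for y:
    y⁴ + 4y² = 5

y = -1 or y = 1

Let u = y². The equation becomes u² + 4u - 5 = 0.
Factor: (u + 5)(u - 1) = 0, so u = -5 or u = 1.
y² = -5 < 0 has no real solution.
y² = 1 gives y = ±1.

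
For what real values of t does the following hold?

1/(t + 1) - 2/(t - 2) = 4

t = -0.693 or t = 1.443

Multiply both sides by (t + 1)(t - 2):
(t - 2) - 2(t + 1) = 4(t + 1)(t - 2).
Expand and collect terms: 4t^2 - 3t - 4 = 0.
By the quadratic formula, t = (3 +/- sqrt(73)) / 8, so t ~= 1.443 or t ~= -0.693.
Neither value makes a denominator zero (t != -1, t != 2), so both are valid.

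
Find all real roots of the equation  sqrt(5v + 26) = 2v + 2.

Square both sides: 5v + 26 = (2v + 2)^2.
Expand and rearrange: 4v^2 + 3v - 22 = 0.
Solving gives v = 2 or v = -2.75.
Check each candidate in the original equation:
  v = 2: sqrt(36) = 6, while 2v + 2 = 6 — valid.
  v = -2.75: sqrt(12.25) = 3.5, while 2v + 2 = -3.5 — extraneous.

v = 2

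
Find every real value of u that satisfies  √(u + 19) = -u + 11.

Square both sides: u + 19 = (-u + 11)².
Expand and rearrange: u² - 23u + 102 = 0.
Solving gives u = 17 or u = 6.
Check each candidate in the original equation:
  u = 17: √(36) = 6, while -u + 11 = -6 — extraneous.
  u = 6: √(25) = 5, while -u + 11 = 5 — valid.

u = 6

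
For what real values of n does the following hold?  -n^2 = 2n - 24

Bring every term to one side: -n^2 - 2n + 24 = 0.
Factor: -1(n - 4)(n + 6) = 0.
So n = 4 or n = -6.

n = -6 or n = 4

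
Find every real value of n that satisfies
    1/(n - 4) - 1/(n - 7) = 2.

n = 4.634 or n = 6.366

Multiply both sides by (n - 4)(n - 7):
(n - 7) - (n - 4) = 2(n - 4)(n - 7).
Expand and collect terms: 2n² - 22n + 59 = 0.
By the quadratic formula, n = (22 ± √12) / 4, so n ≈ 6.366 or n ≈ 4.634.
Neither value makes a denominator zero (n ≠ 4, n ≠ 7), so both are valid.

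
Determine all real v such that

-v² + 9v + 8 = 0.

v = -0.8151 or v = 9.8151

Discriminant: (9)² − 4·(-1)·8 = 113.
Quadratic formula: v = (-9 ± √113) / (-2).
So v = 9/2 - √(113)/2 ≈ -0.8151 or v = 9/2 + √(113)/2 ≈ 9.8151.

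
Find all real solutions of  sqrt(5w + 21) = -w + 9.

w = 3

Square both sides: 5w + 21 = (-w + 9)^2.
Expand and rearrange: w^2 - 23w + 60 = 0.
Solving gives w = 20 or w = 3.
Check each candidate in the original equation:
  w = 20: sqrt(121) = 11, while -w + 9 = -11 — extraneous.
  w = 3: sqrt(36) = 6, while -w + 9 = 6 — valid.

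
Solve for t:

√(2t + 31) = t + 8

Square both sides: 2t + 31 = (t + 8)².
Expand and rearrange: t² + 14t + 33 = 0.
Solving gives t = -3 or t = -11.
Check each candidate in the original equation:
  t = -3: √(25) = 5, while t + 8 = 5 — valid.
  t = -11: √(9) = 3, while t + 8 = -3 — extraneous.

t = -3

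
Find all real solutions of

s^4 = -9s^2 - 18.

Let u = s^2. The equation becomes u^2 + 9u + 18 = 0.
Factor: (u + 6)(u + 3) = 0, so u = -6 or u = -3.
s^2 = -6 < 0 has no real solution.
s^2 = -3 < 0 has no real solution.

No real solutions.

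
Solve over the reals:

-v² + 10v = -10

Rearrange to standard form: -v² + 10v + 10 = 0.
Discriminant: (10)² − 4·(-1)·10 = 140.
Quadratic formula: v = (-10 ± √140) / (-2).
So v = 5 - √(35) ≈ -0.9161 or v = 5 + √(35) ≈ 10.9161.

v = -0.9161 or v = 10.9161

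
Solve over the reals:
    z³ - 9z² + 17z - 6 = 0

z = 0.4586 or z = 2 or z = 6.5414

Possible rational roots are divisors of -6. Testing z = 2 gives 0, so (z - 2) is a factor.
Divide: z³ - 9z² + 17z - 6 = (z - 2)(z² - 7z + 3).
Apply the quadratic formula to z² - 7z + 3 = 0: z = (7 ± √37)/2, i.e. z ≈ 6.5414 or z ≈ 0.4586.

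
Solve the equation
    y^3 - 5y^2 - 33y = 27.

y = -3 or y = -1 or y = 9

Rearrange: y^3 - 5y^2 - 33y - 27 = 0.
Possible rational roots are divisors of -27. Testing y = -3 gives 0, so (y + 3) is a factor.
Divide: y^3 - 5y^2 - 33y - 27 = (y + 3)(y^2 - 8y - 9).
Factor the quadratic: y = 9 or y = -1.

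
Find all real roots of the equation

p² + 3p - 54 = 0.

p = -9 or p = 6

Factor: (p + 9)(p - 6) = 0.
So p = -9 or p = 6.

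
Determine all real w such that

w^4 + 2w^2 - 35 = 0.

w = -2.2361 or w = 2.2361

Let u = w^2. The equation becomes u^2 + 2u - 35 = 0.
Factor: (u + 7)(u - 5) = 0, so u = -7 or u = 5.
w^2 = -7 < 0 has no real solution.
w^2 = 5 gives w = +/-sqrt(5) ~= +/-2.2361.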